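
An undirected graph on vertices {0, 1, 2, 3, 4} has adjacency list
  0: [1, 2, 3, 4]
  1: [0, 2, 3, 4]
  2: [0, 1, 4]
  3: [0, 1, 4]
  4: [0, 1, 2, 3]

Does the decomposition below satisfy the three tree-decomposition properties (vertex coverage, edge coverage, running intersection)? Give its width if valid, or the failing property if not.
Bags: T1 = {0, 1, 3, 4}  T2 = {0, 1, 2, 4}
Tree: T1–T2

Yes; width 3.

Vertex coverage: the bags together contain {0, 1, 2, 3, 4}, the full vertex set. Edge coverage: each edge of G has both endpoints in at least one bag. Running intersection: for every vertex, the bags containing it form a connected subtree. All three properties hold, so this is a valid tree decomposition of width max|bag| − 1 = 3, and hence tw(G) ≤ 3.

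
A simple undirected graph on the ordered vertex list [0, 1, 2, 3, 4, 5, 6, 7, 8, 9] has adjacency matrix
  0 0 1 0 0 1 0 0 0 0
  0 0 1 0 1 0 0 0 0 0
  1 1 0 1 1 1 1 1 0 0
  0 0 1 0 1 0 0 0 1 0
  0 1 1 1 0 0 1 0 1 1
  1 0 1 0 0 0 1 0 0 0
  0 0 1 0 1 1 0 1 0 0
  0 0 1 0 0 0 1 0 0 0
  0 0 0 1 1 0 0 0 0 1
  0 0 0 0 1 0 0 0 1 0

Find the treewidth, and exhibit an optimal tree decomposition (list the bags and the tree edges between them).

Treewidth 2.
One such decomposition:
Bags: B1 = {2, 6, 7}  B2 = {2, 4, 6}  B3 = {2, 3, 4}  B4 = {3, 4, 8}  B5 = {1, 2, 4}  B6 = {2, 5, 6}  B7 = {0, 2, 5}  B8 = {4, 8, 9}
Tree: B1–B2, B2–B3, B3–B4, B3–B5, B1–B6, B6–B7, B4–B8

Each bag holds 3 vertices, so the decomposition has width 2, which upper-bounds the treewidth. For the lower bound, the 3 vertices {4, 8, 9} are pairwise adjacent, and any tree decomposition puts a clique entirely inside one bag — forcing width ≥ 2. Hence tw(G) = 2 exactly.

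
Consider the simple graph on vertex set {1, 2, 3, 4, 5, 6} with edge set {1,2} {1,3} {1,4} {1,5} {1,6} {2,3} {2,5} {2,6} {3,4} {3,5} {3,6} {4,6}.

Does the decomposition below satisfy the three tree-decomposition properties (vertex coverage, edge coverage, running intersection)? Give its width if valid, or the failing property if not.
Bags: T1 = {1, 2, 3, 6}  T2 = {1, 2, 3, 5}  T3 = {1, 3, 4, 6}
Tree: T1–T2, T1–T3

Yes; width 3.

Every vertex of G appears in some bag (union = {1, 2, 3, 4, 5, 6}); every edge is covered by a bag; and for each vertex v the set of bags containing v is connected in the bag tree. The decomposition is therefore valid. The largest bag has 4 vertices, so the width is 3.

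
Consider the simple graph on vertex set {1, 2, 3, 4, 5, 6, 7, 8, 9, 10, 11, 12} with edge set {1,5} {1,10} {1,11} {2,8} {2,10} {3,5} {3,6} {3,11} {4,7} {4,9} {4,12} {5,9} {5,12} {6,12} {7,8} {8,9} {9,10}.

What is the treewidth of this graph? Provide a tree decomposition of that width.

Every bag has size at most 4, so the width is 4 − 1 = 3 and tw(G) ≤ 3. For the lower bound: the 4 vertex sets {2,7,8}, {4}, {9}, {1,5,10,12} are disjoint, each induces a connected subgraph, and every pair is joined by at least one edge of G. Contracting each set to a single vertex therefore yields K_{4} as a minor, and since treewidth is minor-monotone, tw(G) ≥ tw(K_{4}) = 3. Hence tw(G) = 3 exactly.

Treewidth 3.
Bags: B1 = {2, 4, 7, 8}  B2 = {2, 4, 8, 9}  B3 = {2, 4, 9, 10}  B4 = {4, 9, 10, 12}  B5 = {5, 9, 10, 12}  B6 = {1, 5, 10, 12}  B7 = {1, 5, 6, 12}  B8 = {1, 3, 5, 6}  B9 = {1, 3, 6, 11}
Tree: B1–B2, B2–B3, B3–B4, B4–B5, B5–B6, B6–B7, B7–B8, B8–B9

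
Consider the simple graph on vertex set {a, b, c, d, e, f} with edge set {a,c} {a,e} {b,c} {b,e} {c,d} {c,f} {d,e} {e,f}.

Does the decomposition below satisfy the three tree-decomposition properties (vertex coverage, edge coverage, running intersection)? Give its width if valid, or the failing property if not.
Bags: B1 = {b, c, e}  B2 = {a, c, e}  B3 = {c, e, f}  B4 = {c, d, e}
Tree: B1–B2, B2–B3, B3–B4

Yes; width 2.

Every vertex of G appears in some bag (union = {a, b, c, d, e, f}); every edge is covered by a bag; and for each vertex v the set of bags containing v is connected in the bag tree. The decomposition is therefore valid. The largest bag has 3 vertices, so the width is 2.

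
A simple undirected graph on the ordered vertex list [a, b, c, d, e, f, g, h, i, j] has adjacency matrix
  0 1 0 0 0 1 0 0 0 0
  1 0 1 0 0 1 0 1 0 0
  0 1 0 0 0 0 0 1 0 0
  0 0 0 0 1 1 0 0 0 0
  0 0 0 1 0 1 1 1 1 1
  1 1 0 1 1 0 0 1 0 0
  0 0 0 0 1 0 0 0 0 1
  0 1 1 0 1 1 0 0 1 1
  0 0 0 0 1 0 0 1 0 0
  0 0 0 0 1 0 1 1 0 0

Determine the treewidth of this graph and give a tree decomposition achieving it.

The largest bag has 3 vertices, giving width 2; this decomposition certifies tw(G) ≤ 2. Conversely, {d, e, f} is a clique of size 3, and the vertices of any clique must share a bag in every tree decomposition; so some bag has ≥ 3 vertices and tw(G) ≥ 2. Combining the bounds, tw(G) = 2.

Treewidth 2.
One optimal decomposition is:
Bags: B1 = {b, f, h}  B2 = {e, f, h}  B3 = {a, b, f}  B4 = {e, h, j}  B5 = {b, c, h}  B6 = {e, g, j}  B7 = {e, h, i}  B8 = {d, e, f}
Tree: B1–B2, B1–B3, B2–B4, B1–B5, B4–B6, B4–B7, B2–B8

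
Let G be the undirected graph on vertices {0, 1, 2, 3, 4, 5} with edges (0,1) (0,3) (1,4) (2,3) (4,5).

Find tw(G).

A width-1 tree decomposition is:
Bags: B1 = {4, 5}  B2 = {1, 4}  B3 = {0, 1}  B4 = {0, 3}  B5 = {2, 3}
Tree: B1–B2, B2–B3, B3–B4, B4–B5
The largest bag has 2 vertices, giving width 1; this decomposition certifies tw(G) ≤ 1. Since G has at least one edge (e.g. 5–4), it is not an edgeless graph, so tw(G) ≥ 1. Combining the bounds, tw(G) = 1.

1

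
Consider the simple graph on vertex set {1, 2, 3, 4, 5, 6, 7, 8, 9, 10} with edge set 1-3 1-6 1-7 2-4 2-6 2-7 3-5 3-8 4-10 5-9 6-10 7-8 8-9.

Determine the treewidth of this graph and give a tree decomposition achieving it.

Treewidth 2.
One such decomposition:
Bags: B1 = {4, 6, 10}  B2 = {2, 4, 6}  B3 = {1, 2, 6}  B4 = {1, 2, 7}  B5 = {1, 3, 7}  B6 = {3, 7, 8}  B7 = {3, 5, 8}  B8 = {5, 8, 9}
Tree: B1–B2, B2–B3, B3–B4, B4–B5, B5–B6, B6–B7, B7–B8

Every bag has size at most 3, so the width is 3 − 1 = 2 and tw(G) ≤ 2. The edges 10–4–2–6–10 form a cycle, so G is not a tree and its treewidth is at least 2. Hence tw(G) = 2 exactly.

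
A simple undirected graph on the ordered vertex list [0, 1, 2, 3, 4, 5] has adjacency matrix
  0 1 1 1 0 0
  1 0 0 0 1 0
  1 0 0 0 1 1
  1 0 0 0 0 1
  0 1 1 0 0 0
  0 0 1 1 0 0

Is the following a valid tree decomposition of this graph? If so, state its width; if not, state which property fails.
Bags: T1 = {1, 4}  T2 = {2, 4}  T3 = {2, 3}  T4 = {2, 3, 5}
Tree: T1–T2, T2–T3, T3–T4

No — vertex 0 appears in no bag.

A tree decomposition must satisfy three properties: every vertex lies in some bag; for every edge, both endpoints lie together in some bag; and for every vertex, the bags containing it form a connected subtree. Here vertex 0 appears in no bag, so the decomposition is invalid.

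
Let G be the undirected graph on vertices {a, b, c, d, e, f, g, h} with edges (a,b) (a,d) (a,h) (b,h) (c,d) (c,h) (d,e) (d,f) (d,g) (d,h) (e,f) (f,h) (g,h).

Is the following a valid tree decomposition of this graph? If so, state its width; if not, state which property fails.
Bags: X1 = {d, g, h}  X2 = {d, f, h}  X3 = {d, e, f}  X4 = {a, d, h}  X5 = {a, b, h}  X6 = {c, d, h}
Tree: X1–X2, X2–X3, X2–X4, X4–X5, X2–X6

Vertex coverage: the bags together contain {a, b, c, d, e, f, g, h}, the full vertex set. Edge coverage: each edge of G has both endpoints in at least one bag. Running intersection: for every vertex, the bags containing it form a connected subtree. All three properties hold, so this is a valid tree decomposition of width max|bag| − 1 = 2, and hence tw(G) ≤ 2.

Yes; width 2.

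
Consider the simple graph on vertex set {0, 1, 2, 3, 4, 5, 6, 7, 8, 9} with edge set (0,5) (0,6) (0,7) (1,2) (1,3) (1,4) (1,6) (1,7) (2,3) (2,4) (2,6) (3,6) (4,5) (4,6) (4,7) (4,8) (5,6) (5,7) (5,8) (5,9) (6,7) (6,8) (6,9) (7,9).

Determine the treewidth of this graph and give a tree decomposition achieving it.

Treewidth 3.
Bags: B1 = {1, 2, 4, 6}  B2 = {1, 4, 6, 7}  B3 = {1, 2, 3, 6}  B4 = {4, 5, 6, 7}  B5 = {4, 5, 6, 8}  B6 = {5, 6, 7, 9}  B7 = {0, 5, 6, 7}
Tree: B1–B2, B1–B3, B2–B4, B4–B5, B4–B6, B6–B7

Each bag holds 4 vertices, so the decomposition has width 3, which upper-bounds the treewidth. For the lower bound, the 4 vertices {0, 5, 6, 7} are pairwise adjacent, and any tree decomposition puts a clique entirely inside one bag — forcing width ≥ 3. Hence tw(G) = 3 exactly.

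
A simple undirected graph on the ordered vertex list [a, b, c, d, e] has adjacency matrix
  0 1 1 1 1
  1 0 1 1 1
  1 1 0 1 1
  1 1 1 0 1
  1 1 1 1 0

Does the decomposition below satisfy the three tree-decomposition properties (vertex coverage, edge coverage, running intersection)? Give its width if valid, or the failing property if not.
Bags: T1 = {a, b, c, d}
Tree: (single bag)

No — vertex e appears in no bag.

A tree decomposition must satisfy three properties: every vertex lies in some bag; for every edge, both endpoints lie together in some bag; and for every vertex, the bags containing it form a connected subtree. Here vertex e appears in no bag, so the decomposition is invalid.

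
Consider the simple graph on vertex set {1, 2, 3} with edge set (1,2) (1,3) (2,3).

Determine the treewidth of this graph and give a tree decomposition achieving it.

Treewidth 2.
One optimal decomposition is:
Bags: B1 = {1, 2, 3}
Tree: (single bag)

With just one bag of size 3, the width is 3 − 1 = 2, so tw(G) ≤ 2. For the lower bound, the 3 vertices {1, 2, 3} are pairwise adjacent, and any tree decomposition puts a clique entirely inside one bag — forcing width ≥ 2. Combining the bounds, tw(G) = 2.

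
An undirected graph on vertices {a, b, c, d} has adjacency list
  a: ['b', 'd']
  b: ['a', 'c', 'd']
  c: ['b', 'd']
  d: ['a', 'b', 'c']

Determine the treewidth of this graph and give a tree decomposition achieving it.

Each bag holds 3 vertices, so the decomposition has width 2, which upper-bounds the treewidth. Conversely, {b, c, d} is a clique of size 3, and the vertices of any clique must share a bag in every tree decomposition; so some bag has ≥ 3 vertices and tw(G) ≥ 2. The upper and lower bounds meet at 2, so that is the treewidth.

Treewidth 2.
One such decomposition:
Bags: B1 = {a, b, d}  B2 = {b, c, d}
Tree: B1–B2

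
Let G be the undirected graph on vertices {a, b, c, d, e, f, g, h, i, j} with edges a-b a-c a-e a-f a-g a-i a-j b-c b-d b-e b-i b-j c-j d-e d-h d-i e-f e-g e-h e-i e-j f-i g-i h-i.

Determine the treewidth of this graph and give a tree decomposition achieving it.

Every bag has size at most 4, so the width is 4 − 1 = 3 and tw(G) ≤ 3. Conversely, {a, b, e, j} is a clique of size 4, and the vertices of any clique must share a bag in every tree decomposition; so some bag has ≥ 4 vertices and tw(G) ≥ 3. Therefore the treewidth is 3.

Treewidth 3.
One optimal decomposition is:
Bags: B1 = {b, d, e, i}  B2 = {a, b, e, i}  B3 = {a, b, e, j}  B4 = {d, e, h, i}  B5 = {a, b, c, j}  B6 = {a, e, f, i}  B7 = {a, e, g, i}
Tree: B1–B2, B2–B3, B1–B4, B3–B5, B2–B6, B2–B7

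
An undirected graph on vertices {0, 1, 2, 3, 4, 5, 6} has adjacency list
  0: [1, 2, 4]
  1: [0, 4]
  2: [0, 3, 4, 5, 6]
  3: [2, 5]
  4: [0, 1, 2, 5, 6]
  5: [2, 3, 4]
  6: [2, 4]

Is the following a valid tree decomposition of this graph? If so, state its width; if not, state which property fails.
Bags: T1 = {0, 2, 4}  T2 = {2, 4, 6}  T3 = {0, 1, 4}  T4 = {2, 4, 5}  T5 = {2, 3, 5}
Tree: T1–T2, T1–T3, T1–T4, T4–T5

Yes; width 2.

Vertex coverage: the bags together contain {0, 1, 2, 3, 4, 5, 6}, the full vertex set. Edge coverage: each edge of G has both endpoints in at least one bag. Running intersection: for every vertex, the bags containing it form a connected subtree. All three properties hold, so this is a valid tree decomposition of width max|bag| − 1 = 2, and hence tw(G) ≤ 2.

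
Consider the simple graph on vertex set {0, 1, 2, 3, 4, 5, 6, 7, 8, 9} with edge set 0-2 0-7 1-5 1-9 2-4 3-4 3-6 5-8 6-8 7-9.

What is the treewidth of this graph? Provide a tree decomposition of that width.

Treewidth 2.
One such decomposition:
Bags: B1 = {0, 2, 7}  B2 = {2, 7, 9}  B3 = {1, 2, 9}  B4 = {1, 2, 5}  B5 = {2, 5, 8}  B6 = {2, 6, 8}  B7 = {2, 3, 6}  B8 = {2, 3, 4}
Tree: B1–B2, B2–B3, B3–B4, B4–B5, B5–B6, B6–B7, B7–B8

Each bag holds 3 vertices, so the decomposition has width 2, which upper-bounds the treewidth. The edges 2–0–7–9–1–5–8–6–3–4–2 form a cycle, so G is not a tree and its treewidth is at least 2. Combining the bounds, tw(G) = 2.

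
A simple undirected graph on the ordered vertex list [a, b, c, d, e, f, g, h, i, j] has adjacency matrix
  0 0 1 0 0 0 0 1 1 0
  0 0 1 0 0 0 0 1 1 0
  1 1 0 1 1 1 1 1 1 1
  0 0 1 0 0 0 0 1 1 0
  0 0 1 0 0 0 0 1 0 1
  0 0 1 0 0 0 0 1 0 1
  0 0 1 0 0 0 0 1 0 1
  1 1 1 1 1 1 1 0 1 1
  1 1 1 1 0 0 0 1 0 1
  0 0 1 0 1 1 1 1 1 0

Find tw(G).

3

A width-3 tree decomposition is:
Bags: B1 = {b, c, h, i}  B2 = {c, h, i, j}  B3 = {c, f, h, j}  B4 = {c, d, h, i}  B5 = {a, c, h, i}  B6 = {c, g, h, j}  B7 = {c, e, h, j}
Tree: B1–B2, B2–B3, B2–B4, B2–B5, B3–B6, B6–B7
Every bag has size at most 4, so the width is 4 − 1 = 3 and tw(G) ≤ 3. For the lower bound, the 4 vertices {c, g, h, j} are pairwise adjacent, and any tree decomposition puts a clique entirely inside one bag — forcing width ≥ 3. The upper and lower bounds meet at 3, so that is the treewidth.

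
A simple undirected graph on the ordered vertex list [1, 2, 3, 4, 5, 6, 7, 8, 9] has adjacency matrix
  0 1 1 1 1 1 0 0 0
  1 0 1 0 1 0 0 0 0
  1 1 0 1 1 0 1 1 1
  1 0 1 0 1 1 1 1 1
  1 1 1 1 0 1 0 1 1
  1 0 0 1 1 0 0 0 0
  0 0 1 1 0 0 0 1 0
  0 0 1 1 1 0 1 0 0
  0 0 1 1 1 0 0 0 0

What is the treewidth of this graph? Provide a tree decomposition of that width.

Treewidth 3.
One optimal decomposition is:
Bags: B1 = {3, 4, 5, 8}  B2 = {3, 4, 7, 8}  B3 = {1, 3, 4, 5}  B4 = {3, 4, 5, 9}  B5 = {1, 2, 3, 5}  B6 = {1, 4, 5, 6}
Tree: B1–B2, B1–B3, B1–B4, B3–B5, B3–B6

Every bag has size at most 4, so the width is 4 − 1 = 3 and tw(G) ≤ 3. Conversely, {1, 2, 3, 5} is a clique of size 4, and the vertices of any clique must share a bag in every tree decomposition; so some bag has ≥ 4 vertices and tw(G) ≥ 3. Hence tw(G) = 3 exactly.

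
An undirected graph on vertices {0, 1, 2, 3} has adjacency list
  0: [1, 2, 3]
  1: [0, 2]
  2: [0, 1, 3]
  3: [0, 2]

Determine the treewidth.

2

A width-2 tree decomposition is:
Bags: B1 = {0, 2, 3}  B2 = {0, 1, 2}
Tree: B1–B2
The largest bag has 3 vertices, giving width 2; this decomposition certifies tw(G) ≤ 2. On the other hand G contains the 3-clique {0, 1, 2}. A clique must lie in a single bag of any decomposition, so no decomposition can have width below 2. Hence tw(G) = 2 exactly.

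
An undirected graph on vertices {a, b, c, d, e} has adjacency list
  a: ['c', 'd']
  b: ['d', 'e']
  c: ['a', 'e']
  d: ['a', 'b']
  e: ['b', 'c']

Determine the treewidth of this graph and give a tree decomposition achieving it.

The largest bag has 3 vertices, giving width 2; this decomposition certifies tw(G) ≤ 2. The edges a–c–e–b–d–a form a cycle, so G is not a tree and its treewidth is at least 2. The upper and lower bounds meet at 2, so that is the treewidth.

Treewidth 2.
Bags: B1 = {a, c, e}  B2 = {a, b, e}  B3 = {a, b, d}
Tree: B1–B2, B2–B3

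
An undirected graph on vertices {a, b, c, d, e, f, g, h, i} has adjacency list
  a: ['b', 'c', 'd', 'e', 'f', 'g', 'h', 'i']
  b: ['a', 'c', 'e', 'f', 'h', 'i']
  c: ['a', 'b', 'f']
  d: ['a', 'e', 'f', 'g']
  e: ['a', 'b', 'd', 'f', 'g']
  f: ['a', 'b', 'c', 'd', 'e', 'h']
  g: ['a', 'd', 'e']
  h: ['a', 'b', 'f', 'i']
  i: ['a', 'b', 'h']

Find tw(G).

3

A width-3 tree decomposition is:
Bags: B1 = {a, b, e, f}  B2 = {a, d, e, f}  B3 = {a, b, f, h}  B4 = {a, b, c, f}  B5 = {a, d, e, g}  B6 = {a, b, h, i}
Tree: B1–B2, B1–B3, B3–B4, B2–B5, B3–B6
Each bag holds 4 vertices, so the decomposition has width 3, which upper-bounds the treewidth. On the other hand G contains the 4-clique {a, d, e, g}. A clique must lie in a single bag of any decomposition, so no decomposition can have width below 3. Combining the bounds, tw(G) = 3.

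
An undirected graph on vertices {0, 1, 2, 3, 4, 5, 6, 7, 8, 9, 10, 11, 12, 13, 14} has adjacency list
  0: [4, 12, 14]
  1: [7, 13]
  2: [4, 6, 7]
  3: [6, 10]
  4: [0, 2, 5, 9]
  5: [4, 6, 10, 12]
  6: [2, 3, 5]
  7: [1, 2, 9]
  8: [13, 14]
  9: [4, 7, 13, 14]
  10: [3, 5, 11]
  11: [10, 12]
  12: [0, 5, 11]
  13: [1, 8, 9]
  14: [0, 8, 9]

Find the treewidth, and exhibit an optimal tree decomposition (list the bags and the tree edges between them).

The largest bag has 4 vertices, giving width 3; this decomposition certifies tw(G) ≤ 3. For the lower bound: the 4 vertex sets {1,8,13}, {14}, {9}, {0,2,4,7} are disjoint, each induces a connected subgraph, and every pair is joined by at least one edge of G. Contracting each set to a single vertex therefore yields K_{4} as a minor, and since treewidth is minor-monotone, tw(G) ≥ tw(K_{4}) = 3. Combining the bounds, tw(G) = 3.

Treewidth 3.
One such decomposition:
Bags: B1 = {1, 8, 13, 14}  B2 = {1, 9, 13, 14}  B3 = {1, 7, 9, 14}  B4 = {0, 7, 9, 14}  B5 = {0, 4, 7, 9}  B6 = {0, 2, 4, 7}  B7 = {0, 2, 4, 12}  B8 = {2, 4, 5, 12}  B9 = {2, 5, 6, 12}  B10 = {5, 6, 11, 12}  B11 = {5, 6, 10, 11}  B12 = {3, 6, 10, 11}
Tree: B1–B2, B2–B3, B3–B4, B4–B5, B5–B6, B6–B7, B7–B8, B8–B9, B9–B10, B10–B11, B11–B12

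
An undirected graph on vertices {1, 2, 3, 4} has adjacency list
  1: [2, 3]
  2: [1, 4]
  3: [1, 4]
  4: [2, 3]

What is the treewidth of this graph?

2

A width-2 tree decomposition is:
Bags: B1 = {1, 2, 4}  B2 = {1, 3, 4}
Tree: B1–B2
The largest bag has 3 vertices, giving width 2; this decomposition certifies tw(G) ≤ 2. Since 1–2–4–3–1 is a cycle in G, G is not acyclic. Forests are exactly the graphs of treewidth ≤ 1, so tw(G) ≥ 2. Combining the bounds, tw(G) = 2.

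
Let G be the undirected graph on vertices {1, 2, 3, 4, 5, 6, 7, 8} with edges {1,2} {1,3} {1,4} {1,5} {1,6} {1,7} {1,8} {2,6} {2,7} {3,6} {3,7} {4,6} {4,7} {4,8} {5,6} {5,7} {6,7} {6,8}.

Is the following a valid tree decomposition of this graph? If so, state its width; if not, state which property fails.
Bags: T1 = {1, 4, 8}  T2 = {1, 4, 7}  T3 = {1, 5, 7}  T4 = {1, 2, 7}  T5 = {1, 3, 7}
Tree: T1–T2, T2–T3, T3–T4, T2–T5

A tree decomposition must satisfy three properties: every vertex lies in some bag; for every edge, both endpoints lie together in some bag; and for every vertex, the bags containing it form a connected subtree. Here vertex 6 appears in no bag, so the decomposition is invalid.

No — vertex 6 appears in no bag.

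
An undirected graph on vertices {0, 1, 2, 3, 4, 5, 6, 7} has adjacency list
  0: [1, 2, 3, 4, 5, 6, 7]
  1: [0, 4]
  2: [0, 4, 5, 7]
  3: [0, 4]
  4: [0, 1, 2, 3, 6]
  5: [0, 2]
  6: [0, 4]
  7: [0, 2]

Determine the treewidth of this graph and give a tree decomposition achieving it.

Each bag holds 3 vertices, so the decomposition has width 2, which upper-bounds the treewidth. On the other hand G contains the 3-clique {0, 1, 4}. A clique must lie in a single bag of any decomposition, so no decomposition can have width below 2. Hence tw(G) = 2 exactly.

Treewidth 2.
Bags: B1 = {0, 4, 6}  B2 = {0, 1, 4}  B3 = {0, 2, 4}  B4 = {0, 3, 4}  B5 = {0, 2, 7}  B6 = {0, 2, 5}
Tree: B1–B2, B2–B3, B2–B4, B3–B5, B3–B6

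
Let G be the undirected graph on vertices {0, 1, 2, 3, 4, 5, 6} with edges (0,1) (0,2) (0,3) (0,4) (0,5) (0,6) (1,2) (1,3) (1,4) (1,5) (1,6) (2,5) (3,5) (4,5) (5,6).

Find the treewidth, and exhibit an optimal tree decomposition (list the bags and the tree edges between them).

The largest bag has 4 vertices, giving width 3; this decomposition certifies tw(G) ≤ 3. On the other hand G contains the 4-clique {0, 1, 2, 5}. A clique must lie in a single bag of any decomposition, so no decomposition can have width below 3. The upper and lower bounds meet at 3, so that is the treewidth.

Treewidth 3.
One optimal decomposition is:
Bags: B1 = {0, 1, 4, 5}  B2 = {0, 1, 2, 5}  B3 = {0, 1, 3, 5}  B4 = {0, 1, 5, 6}
Tree: B1–B2, B2–B3, B3–B4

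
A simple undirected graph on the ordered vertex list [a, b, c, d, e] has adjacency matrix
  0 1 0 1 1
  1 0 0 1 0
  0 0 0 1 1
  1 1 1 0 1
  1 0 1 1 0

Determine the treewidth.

2

A width-2 tree decomposition is:
Bags: B1 = {c, d, e}  B2 = {a, d, e}  B3 = {a, b, d}
Tree: B1–B2, B2–B3
The largest bag has 3 vertices, giving width 2; this decomposition certifies tw(G) ≤ 2. Conversely, {c, d, e} is a clique of size 3, and the vertices of any clique must share a bag in every tree decomposition; so some bag has ≥ 3 vertices and tw(G) ≥ 2. Combining the bounds, tw(G) = 2.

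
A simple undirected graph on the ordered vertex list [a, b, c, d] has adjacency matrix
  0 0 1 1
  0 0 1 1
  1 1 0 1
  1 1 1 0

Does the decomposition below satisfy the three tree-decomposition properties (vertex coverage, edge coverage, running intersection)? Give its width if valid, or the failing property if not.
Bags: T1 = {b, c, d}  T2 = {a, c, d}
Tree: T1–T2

Yes; width 2.

Checking the three conditions: (i) the bags cover all of {a, b, c, d}; (ii) for each edge, some bag contains both endpoints; (iii) the bags containing any fixed vertex form a subtree. All hold, so the decomposition is valid with width 3 − 1 = 2.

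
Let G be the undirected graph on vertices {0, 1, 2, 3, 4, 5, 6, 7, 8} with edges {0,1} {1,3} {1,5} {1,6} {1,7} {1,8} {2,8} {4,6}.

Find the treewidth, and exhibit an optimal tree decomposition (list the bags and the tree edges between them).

The largest bag has 2 vertices, giving width 1; this decomposition certifies tw(G) ≤ 1. Any graph with an edge has treewidth ≥ 1, and G has the edge 6–1. Hence tw(G) = 1 exactly.

Treewidth 1.
Bags: B1 = {1, 6}  B2 = {1, 3}  B3 = {0, 1}  B4 = {1, 7}  B5 = {4, 6}  B6 = {1, 5}  B7 = {1, 8}  B8 = {2, 8}
Tree: B1–B2, B1–B3, B1–B4, B1–B5, B3–B6, B2–B7, B7–B8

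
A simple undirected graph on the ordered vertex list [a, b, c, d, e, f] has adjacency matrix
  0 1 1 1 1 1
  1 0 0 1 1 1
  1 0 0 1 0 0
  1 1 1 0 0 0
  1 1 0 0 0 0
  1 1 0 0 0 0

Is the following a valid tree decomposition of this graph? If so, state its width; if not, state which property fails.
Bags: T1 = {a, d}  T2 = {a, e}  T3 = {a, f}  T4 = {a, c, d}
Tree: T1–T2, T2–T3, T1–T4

No — vertex b appears in no bag.

A tree decomposition must satisfy three properties: every vertex lies in some bag; for every edge, both endpoints lie together in some bag; and for every vertex, the bags containing it form a connected subtree. Here vertex b appears in no bag, so the decomposition is invalid.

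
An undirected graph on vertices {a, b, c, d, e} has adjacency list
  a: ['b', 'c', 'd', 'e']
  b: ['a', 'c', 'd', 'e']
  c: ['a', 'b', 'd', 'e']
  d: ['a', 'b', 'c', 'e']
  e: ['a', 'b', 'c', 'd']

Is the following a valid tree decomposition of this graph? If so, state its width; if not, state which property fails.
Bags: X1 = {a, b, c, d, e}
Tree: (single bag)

Every vertex of G appears in some bag (union = {a, b, c, d, e}); every edge is covered by a bag; and for each vertex v the set of bags containing v is connected in the bag tree. The decomposition is therefore valid. The largest bag has 5 vertices, so the width is 4.

Yes; width 4.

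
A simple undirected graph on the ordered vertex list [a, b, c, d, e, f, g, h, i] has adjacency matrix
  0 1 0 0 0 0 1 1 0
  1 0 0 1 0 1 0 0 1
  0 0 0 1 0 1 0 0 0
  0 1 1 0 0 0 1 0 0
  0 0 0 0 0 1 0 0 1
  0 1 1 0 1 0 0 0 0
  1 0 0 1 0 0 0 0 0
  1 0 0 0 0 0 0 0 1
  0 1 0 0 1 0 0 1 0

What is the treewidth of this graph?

3

A width-3 tree decomposition is:
Bags: B1 = {a, e, h, i}  B2 = {a, b, e, i}  B3 = {a, b, e, f}  B4 = {a, b, f, g}  B5 = {b, d, f, g}  B6 = {c, d, f, g}
Tree: B1–B2, B2–B3, B3–B4, B4–B5, B5–B6
Each bag holds 4 vertices, so the decomposition has width 3, which upper-bounds the treewidth. For the lower bound: the 4 vertex sets {e,h,i}, {a}, {b}, {c,d,f,g} are disjoint, each induces a connected subgraph, and every pair is joined by at least one edge of G. Contracting each set to a single vertex therefore yields K_{4} as a minor, and since treewidth is minor-monotone, tw(G) ≥ tw(K_{4}) = 3. The upper and lower bounds meet at 3, so that is the treewidth.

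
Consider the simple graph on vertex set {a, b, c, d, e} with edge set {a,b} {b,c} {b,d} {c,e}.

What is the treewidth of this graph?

A width-1 tree decomposition is:
Bags: B1 = {b, d}  B2 = {b, c}  B3 = {c, e}  B4 = {a, b}
Tree: B1–B2, B2–B3, B1–B4
Every bag has size at most 2, so the width is 2 − 1 = 1 and tw(G) ≤ 1. G has an edge, so its treewidth is at least 1. The upper and lower bounds meet at 1, so that is the treewidth.

1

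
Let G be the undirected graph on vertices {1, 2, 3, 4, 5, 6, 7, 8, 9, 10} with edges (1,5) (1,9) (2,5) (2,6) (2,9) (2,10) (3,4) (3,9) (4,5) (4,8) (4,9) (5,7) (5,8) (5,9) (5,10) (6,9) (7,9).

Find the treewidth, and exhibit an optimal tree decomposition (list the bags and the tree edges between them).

Treewidth 2.
One such decomposition:
Bags: B1 = {4, 5, 9}  B2 = {4, 5, 8}  B3 = {3, 4, 9}  B4 = {1, 5, 9}  B5 = {5, 7, 9}  B6 = {2, 5, 9}  B7 = {2, 5, 10}  B8 = {2, 6, 9}
Tree: B1–B2, B1–B3, B1–B4, B4–B5, B4–B6, B6–B7, B6–B8

The largest bag has 3 vertices, giving width 2; this decomposition certifies tw(G) ≤ 2. Conversely, {3, 4, 9} is a clique of size 3, and the vertices of any clique must share a bag in every tree decomposition; so some bag has ≥ 3 vertices and tw(G) ≥ 2. The upper and lower bounds meet at 2, so that is the treewidth.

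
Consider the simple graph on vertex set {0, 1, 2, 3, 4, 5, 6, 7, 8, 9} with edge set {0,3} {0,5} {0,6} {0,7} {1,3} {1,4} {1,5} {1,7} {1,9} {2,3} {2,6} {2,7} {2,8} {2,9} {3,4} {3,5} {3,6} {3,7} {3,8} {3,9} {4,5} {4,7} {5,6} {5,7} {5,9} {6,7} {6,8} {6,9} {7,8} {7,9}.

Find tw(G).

A width-4 tree decomposition is:
Bags: B1 = {3, 5, 6, 7, 9}  B2 = {1, 3, 5, 7, 9}  B3 = {2, 3, 6, 7, 9}  B4 = {0, 3, 5, 6, 7}  B5 = {2, 3, 6, 7, 8}  B6 = {1, 3, 4, 5, 7}
Tree: B1–B2, B1–B3, B1–B4, B3–B5, B2–B6
The largest bag has 5 vertices, giving width 4; this decomposition certifies tw(G) ≤ 4. Conversely, {2, 3, 6, 7, 8} is a clique of size 5, and the vertices of any clique must share a bag in every tree decomposition; so some bag has ≥ 5 vertices and tw(G) ≥ 4. Combining the bounds, tw(G) = 4.

4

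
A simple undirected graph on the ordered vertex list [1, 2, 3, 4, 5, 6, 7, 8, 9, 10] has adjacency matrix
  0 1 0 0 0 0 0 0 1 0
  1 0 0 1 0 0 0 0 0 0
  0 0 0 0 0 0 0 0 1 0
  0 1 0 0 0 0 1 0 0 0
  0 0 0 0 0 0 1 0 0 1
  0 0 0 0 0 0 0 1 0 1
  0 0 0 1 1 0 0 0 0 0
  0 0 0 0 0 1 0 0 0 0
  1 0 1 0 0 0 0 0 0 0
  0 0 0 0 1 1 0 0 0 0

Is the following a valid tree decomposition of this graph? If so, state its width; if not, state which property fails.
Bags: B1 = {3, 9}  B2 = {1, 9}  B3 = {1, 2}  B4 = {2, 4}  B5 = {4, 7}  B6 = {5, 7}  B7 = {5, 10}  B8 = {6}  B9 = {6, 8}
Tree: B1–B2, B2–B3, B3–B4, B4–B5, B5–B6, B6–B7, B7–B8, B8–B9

A tree decomposition must satisfy three properties: every vertex lies in some bag; for every edge, both endpoints lie together in some bag; and for every vertex, the bags containing it form a connected subtree. Here edge (10,6) lies in no bag, so the decomposition is invalid.

No — edge (10,6) lies in no bag.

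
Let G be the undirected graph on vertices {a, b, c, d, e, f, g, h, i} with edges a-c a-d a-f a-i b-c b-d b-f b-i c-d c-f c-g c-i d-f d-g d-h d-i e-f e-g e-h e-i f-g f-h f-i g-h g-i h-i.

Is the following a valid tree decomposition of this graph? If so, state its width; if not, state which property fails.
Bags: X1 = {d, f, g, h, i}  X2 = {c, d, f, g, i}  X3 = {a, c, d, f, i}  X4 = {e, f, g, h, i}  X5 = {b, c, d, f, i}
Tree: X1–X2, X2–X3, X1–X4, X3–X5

Yes; width 4.

Vertex coverage: the bags together contain {a, b, c, d, e, f, g, h, i}, the full vertex set. Edge coverage: each edge of G has both endpoints in at least one bag. Running intersection: for every vertex, the bags containing it form a connected subtree. All three properties hold, so this is a valid tree decomposition of width max|bag| − 1 = 4, and hence tw(G) ≤ 4.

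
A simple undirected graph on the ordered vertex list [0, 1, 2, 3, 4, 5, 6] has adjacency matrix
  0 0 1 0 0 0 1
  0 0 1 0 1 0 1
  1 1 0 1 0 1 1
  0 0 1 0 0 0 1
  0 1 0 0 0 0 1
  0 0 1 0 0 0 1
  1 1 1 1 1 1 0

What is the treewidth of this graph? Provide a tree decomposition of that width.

Treewidth 2.
Bags: B1 = {2, 5, 6}  B2 = {2, 3, 6}  B3 = {0, 2, 6}  B4 = {1, 2, 6}  B5 = {1, 4, 6}
Tree: B1–B2, B1–B3, B2–B4, B4–B5

Each bag holds 3 vertices, so the decomposition has width 2, which upper-bounds the treewidth. For the lower bound, the 3 vertices {0, 2, 6} are pairwise adjacent, and any tree decomposition puts a clique entirely inside one bag — forcing width ≥ 2. The upper and lower bounds meet at 2, so that is the treewidth.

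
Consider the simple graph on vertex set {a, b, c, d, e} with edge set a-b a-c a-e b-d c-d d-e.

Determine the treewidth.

A width-2 tree decomposition is:
Bags: B1 = {a, b, d}  B2 = {a, d, e}  B3 = {a, c, d}
Tree: B1–B2, B2–B3
Every bag has size at most 3, so the width is 3 − 1 = 2 and tw(G) ≤ 2. The edges b–a–e–d–b form a cycle, so G is not a tree and its treewidth is at least 2. Therefore the treewidth is 2.

2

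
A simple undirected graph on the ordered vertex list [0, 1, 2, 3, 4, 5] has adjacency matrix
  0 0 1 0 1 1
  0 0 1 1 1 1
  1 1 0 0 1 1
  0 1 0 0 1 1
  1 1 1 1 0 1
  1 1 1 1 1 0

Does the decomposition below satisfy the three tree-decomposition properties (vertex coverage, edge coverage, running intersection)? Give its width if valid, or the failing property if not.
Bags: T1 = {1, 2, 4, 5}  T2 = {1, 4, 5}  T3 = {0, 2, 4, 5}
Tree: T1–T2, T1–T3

No — vertex 3 appears in no bag.

A tree decomposition must satisfy three properties: every vertex lies in some bag; for every edge, both endpoints lie together in some bag; and for every vertex, the bags containing it form a connected subtree. Here vertex 3 appears in no bag, so the decomposition is invalid.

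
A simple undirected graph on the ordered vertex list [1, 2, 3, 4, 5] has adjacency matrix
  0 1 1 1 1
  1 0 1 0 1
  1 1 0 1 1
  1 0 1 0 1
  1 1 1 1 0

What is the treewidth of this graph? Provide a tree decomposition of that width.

Treewidth 3.
One such decomposition:
Bags: B1 = {1, 2, 3, 5}  B2 = {1, 3, 4, 5}
Tree: B1–B2

The largest bag has 4 vertices, giving width 3; this decomposition certifies tw(G) ≤ 3. On the other hand G contains the 4-clique {1, 2, 3, 5}. A clique must lie in a single bag of any decomposition, so no decomposition can have width below 3. Therefore the treewidth is 3.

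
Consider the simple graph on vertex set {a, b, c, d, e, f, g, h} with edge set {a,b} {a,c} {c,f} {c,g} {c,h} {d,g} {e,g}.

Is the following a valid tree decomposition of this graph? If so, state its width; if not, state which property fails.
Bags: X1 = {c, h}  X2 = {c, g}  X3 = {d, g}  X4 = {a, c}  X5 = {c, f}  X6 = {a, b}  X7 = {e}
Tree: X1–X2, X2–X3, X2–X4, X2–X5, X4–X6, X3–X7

No — edge (g,e) lies in no bag.

A tree decomposition must satisfy three properties: every vertex lies in some bag; for every edge, both endpoints lie together in some bag; and for every vertex, the bags containing it form a connected subtree. Here edge (g,e) lies in no bag, so the decomposition is invalid.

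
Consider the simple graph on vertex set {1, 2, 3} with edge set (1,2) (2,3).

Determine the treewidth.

A width-1 tree decomposition is:
Bags: B1 = {2, 3}  B2 = {1, 2}
Tree: B1–B2
Each bag holds 2 vertices, so the decomposition has width 1, which upper-bounds the treewidth. Any graph with an edge has treewidth ≥ 1, and G has the edge 2–3. Therefore the treewidth is 1.

1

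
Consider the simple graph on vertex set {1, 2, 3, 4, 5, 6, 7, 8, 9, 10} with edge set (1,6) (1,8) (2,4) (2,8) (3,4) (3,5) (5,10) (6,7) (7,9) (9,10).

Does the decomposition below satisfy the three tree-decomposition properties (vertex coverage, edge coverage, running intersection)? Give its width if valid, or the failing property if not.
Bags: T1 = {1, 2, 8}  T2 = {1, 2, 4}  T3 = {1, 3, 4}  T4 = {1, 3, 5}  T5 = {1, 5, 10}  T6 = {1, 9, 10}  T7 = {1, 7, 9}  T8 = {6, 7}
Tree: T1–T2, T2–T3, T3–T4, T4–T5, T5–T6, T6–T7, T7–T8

A tree decomposition must satisfy three properties: every vertex lies in some bag; for every edge, both endpoints lie together in some bag; and for every vertex, the bags containing it form a connected subtree. Here edge (1,6) lies in no bag, so the decomposition is invalid.

No — edge (1,6) lies in no bag.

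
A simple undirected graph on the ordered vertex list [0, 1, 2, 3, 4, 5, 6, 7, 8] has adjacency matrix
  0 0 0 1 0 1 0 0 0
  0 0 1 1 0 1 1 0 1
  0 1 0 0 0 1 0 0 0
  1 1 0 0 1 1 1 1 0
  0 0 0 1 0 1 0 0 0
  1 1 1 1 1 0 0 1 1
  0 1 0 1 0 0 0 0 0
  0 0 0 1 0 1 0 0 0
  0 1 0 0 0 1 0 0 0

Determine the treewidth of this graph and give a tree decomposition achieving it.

Treewidth 2.
One optimal decomposition is:
Bags: B1 = {1, 2, 5}  B2 = {1, 3, 5}  B3 = {3, 4, 5}  B4 = {1, 3, 6}  B5 = {1, 5, 8}  B6 = {3, 5, 7}  B7 = {0, 3, 5}
Tree: B1–B2, B2–B3, B2–B4, B1–B5, B2–B6, B2–B7

The largest bag has 3 vertices, giving width 2; this decomposition certifies tw(G) ≤ 2. On the other hand G contains the 3-clique {1, 5, 8}. A clique must lie in a single bag of any decomposition, so no decomposition can have width below 2. Therefore the treewidth is 2.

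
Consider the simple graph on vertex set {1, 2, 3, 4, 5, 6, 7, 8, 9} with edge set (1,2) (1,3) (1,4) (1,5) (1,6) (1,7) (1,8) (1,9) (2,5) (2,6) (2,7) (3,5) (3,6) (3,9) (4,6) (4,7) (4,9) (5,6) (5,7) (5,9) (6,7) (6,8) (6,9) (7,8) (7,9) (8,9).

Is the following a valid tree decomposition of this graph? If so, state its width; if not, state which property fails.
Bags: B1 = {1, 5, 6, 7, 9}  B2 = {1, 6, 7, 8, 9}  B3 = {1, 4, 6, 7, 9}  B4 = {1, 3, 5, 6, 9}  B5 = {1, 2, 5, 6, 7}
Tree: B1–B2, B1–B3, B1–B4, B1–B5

Yes; width 4.

Vertex coverage: the bags together contain {1, 2, 3, 4, 5, 6, 7, 8, 9}, the full vertex set. Edge coverage: each edge of G has both endpoints in at least one bag. Running intersection: for every vertex, the bags containing it form a connected subtree. All three properties hold, so this is a valid tree decomposition of width max|bag| − 1 = 4, and hence tw(G) ≤ 4.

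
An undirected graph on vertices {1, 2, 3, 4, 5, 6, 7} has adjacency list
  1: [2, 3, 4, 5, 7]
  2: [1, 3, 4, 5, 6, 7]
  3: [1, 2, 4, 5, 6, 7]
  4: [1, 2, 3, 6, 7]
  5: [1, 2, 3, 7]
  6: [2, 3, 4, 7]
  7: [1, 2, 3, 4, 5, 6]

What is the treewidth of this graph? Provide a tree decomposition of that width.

Each bag holds 5 vertices, so the decomposition has width 4, which upper-bounds the treewidth. For the lower bound, the 5 vertices {1, 2, 3, 4, 7} are pairwise adjacent, and any tree decomposition puts a clique entirely inside one bag — forcing width ≥ 4. Therefore the treewidth is 4.

Treewidth 4.
One such decomposition:
Bags: B1 = {1, 2, 3, 4, 7}  B2 = {2, 3, 4, 6, 7}  B3 = {1, 2, 3, 5, 7}
Tree: B1–B2, B1–B3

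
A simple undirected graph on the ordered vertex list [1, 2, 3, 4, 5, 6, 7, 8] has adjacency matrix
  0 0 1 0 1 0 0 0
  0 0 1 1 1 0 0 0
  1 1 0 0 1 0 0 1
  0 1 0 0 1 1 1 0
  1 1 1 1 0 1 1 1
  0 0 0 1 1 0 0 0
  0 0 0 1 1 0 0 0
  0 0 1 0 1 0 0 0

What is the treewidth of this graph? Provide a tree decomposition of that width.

Treewidth 2.
Bags: B1 = {3, 5, 8}  B2 = {2, 3, 5}  B3 = {2, 4, 5}  B4 = {4, 5, 6}  B5 = {1, 3, 5}  B6 = {4, 5, 7}
Tree: B1–B2, B2–B3, B3–B4, B2–B5, B4–B6

The largest bag has 3 vertices, giving width 2; this decomposition certifies tw(G) ≤ 2. For the lower bound, the 3 vertices {3, 5, 8} are pairwise adjacent, and any tree decomposition puts a clique entirely inside one bag — forcing width ≥ 2. Combining the bounds, tw(G) = 2.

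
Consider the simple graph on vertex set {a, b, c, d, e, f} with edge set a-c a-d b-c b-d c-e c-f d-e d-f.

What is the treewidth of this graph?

A width-2 tree decomposition is:
Bags: B1 = {c, d, f}  B2 = {a, c, d}  B3 = {c, d, e}  B4 = {b, c, d}
Tree: B1–B2, B2–B3, B3–B4
Every bag has size at most 3, so the width is 3 − 1 = 2 and tw(G) ≤ 2. For the lower bound, G contains the cycle d–f–c–a–d, so G is not a forest; only forests have treewidth ≤ 1, hence tw(G) ≥ 2. Combining the bounds, tw(G) = 2.

2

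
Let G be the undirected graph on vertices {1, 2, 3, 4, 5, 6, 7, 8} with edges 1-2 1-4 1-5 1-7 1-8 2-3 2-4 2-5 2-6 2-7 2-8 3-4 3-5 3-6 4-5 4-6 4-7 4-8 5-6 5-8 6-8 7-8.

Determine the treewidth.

A width-4 tree decomposition is:
Bags: B1 = {2, 4, 5, 6, 8}  B2 = {1, 2, 4, 5, 8}  B3 = {2, 3, 4, 5, 6}  B4 = {1, 2, 4, 7, 8}
Tree: B1–B2, B1–B3, B2–B4
Every bag has size at most 5, so the width is 5 − 1 = 4 and tw(G) ≤ 4. For the lower bound, the 5 vertices {1, 2, 4, 5, 8} are pairwise adjacent, and any tree decomposition puts a clique entirely inside one bag — forcing width ≥ 4. Combining the bounds, tw(G) = 4.

4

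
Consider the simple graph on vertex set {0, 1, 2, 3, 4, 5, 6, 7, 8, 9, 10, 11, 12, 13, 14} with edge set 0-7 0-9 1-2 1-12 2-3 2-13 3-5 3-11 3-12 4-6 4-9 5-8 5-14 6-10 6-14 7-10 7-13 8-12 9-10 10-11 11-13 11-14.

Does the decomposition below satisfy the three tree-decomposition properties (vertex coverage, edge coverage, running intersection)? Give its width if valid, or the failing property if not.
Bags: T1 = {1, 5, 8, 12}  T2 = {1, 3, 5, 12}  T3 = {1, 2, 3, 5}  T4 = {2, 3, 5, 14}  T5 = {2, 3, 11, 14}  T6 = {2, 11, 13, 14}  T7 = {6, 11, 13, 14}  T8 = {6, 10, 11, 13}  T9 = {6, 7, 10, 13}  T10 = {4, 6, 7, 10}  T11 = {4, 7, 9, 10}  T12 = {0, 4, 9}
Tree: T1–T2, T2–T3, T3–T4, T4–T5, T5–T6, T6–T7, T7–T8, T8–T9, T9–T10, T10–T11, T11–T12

No — edge (7,0) lies in no bag.

A tree decomposition must satisfy three properties: every vertex lies in some bag; for every edge, both endpoints lie together in some bag; and for every vertex, the bags containing it form a connected subtree. Here edge (7,0) lies in no bag, so the decomposition is invalid.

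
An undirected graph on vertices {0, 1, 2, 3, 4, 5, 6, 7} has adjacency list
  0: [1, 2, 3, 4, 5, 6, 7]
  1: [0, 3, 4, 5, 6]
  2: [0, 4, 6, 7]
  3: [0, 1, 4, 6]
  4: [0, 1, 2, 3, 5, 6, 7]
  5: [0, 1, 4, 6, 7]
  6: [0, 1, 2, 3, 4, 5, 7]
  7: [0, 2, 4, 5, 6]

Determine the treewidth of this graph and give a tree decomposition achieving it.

Treewidth 4.
One such decomposition:
Bags: B1 = {0, 1, 4, 5, 6}  B2 = {0, 4, 5, 6, 7}  B3 = {0, 1, 3, 4, 6}  B4 = {0, 2, 4, 6, 7}
Tree: B1–B2, B1–B3, B2–B4

The largest bag has 5 vertices, giving width 4; this decomposition certifies tw(G) ≤ 4. Conversely, {0, 1, 3, 4, 6} is a clique of size 5, and the vertices of any clique must share a bag in every tree decomposition; so some bag has ≥ 5 vertices and tw(G) ≥ 4. Combining the bounds, tw(G) = 4.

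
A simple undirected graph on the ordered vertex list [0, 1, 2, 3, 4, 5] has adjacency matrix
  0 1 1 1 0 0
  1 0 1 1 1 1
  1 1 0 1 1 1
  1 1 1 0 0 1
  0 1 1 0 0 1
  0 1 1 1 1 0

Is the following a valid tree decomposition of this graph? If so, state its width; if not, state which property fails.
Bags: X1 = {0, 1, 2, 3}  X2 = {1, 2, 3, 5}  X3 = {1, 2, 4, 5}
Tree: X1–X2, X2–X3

Yes; width 3.

Every vertex of G appears in some bag (union = {0, 1, 2, 3, 4, 5}); every edge is covered by a bag; and for each vertex v the set of bags containing v is connected in the bag tree. The decomposition is therefore valid. The largest bag has 4 vertices, so the width is 3.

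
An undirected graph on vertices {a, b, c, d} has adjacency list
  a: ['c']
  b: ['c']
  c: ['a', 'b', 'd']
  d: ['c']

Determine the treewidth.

A width-1 tree decomposition is:
Bags: B1 = {c, d}  B2 = {b, c}  B3 = {a, c}
Tree: B1–B2, B2–B3
The largest bag has 2 vertices, giving width 1; this decomposition certifies tw(G) ≤ 1. Since G has at least one edge (e.g. d–c), it is not an edgeless graph, so tw(G) ≥ 1. Hence tw(G) = 1 exactly.

1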